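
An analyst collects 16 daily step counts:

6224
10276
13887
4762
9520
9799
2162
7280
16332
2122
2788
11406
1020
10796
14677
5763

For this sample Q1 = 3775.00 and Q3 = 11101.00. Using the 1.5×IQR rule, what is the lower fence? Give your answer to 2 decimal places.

-7214.00

IQR = Q3 − Q1 = 11101.00 − 3775.00 = 7326.00.
Lower fence = Q1 − 1.5·IQR = 3775.00 − 10989.00 = -7214.00.
Upper fence = Q3 + 1.5·IQR = 11101.00 + 10989.00 = 22090.00.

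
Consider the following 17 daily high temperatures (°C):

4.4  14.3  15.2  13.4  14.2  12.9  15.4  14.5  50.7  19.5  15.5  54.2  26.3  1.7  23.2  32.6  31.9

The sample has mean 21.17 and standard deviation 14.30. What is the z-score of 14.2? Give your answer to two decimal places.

-0.49

z = (14.2 − 21.17) / 14.30 = -0.49.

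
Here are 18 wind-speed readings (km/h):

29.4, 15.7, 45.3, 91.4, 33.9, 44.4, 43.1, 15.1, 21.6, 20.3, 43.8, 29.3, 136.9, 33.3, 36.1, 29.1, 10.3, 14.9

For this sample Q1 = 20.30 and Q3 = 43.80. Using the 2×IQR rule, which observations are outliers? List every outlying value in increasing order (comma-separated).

IQR = Q3 − Q1 = 43.80 − 20.30 = 23.50.
Lower fence = Q1 − 2·IQR = 20.30 − 47.00 = -26.70.
Upper fence = Q3 + 2·IQR = 43.80 + 47.00 = 90.80.
91.4 > 90.80 → outlier.
136.9 > 90.80 → outlier.
All remaining values lie within [-26.70, 90.80].

91.4, 136.9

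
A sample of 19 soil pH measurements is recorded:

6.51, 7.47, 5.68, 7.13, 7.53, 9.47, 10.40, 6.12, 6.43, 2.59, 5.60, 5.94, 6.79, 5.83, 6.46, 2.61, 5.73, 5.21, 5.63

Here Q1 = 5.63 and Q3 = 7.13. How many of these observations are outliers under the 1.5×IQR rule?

IQR = 1.50; fences at 5.63 − 2.25 = 3.38 and 7.13 + 2.25 = 9.38.
Outside the cutoffs: 2.59, 2.61, 9.47, 10.40.

4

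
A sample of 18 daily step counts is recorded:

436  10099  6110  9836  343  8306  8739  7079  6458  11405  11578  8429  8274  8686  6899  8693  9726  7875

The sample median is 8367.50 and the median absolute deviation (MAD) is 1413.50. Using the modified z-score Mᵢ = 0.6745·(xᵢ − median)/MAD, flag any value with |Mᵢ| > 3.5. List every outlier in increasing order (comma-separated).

|Mᵢ| > 3.5 ⇔ |xᵢ − 8367.50| > 3.5·1413.50/0.6745 = 7334.69.
So outliers lie outside [1032.81, 15702.19].
343: M = -3.83 → outlier.
436: M = -3.78 → outlier.

343, 436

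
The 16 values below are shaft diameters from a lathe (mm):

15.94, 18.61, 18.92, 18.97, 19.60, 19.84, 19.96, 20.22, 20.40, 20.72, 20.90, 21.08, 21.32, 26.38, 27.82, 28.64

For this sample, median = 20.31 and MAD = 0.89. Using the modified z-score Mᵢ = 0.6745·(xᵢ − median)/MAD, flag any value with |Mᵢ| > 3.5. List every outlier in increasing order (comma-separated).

|Mᵢ| > 3.5 ⇔ |xᵢ − 20.31| > 3.5·0.89/0.6745 = 4.62.
So outliers lie outside [15.69, 24.93].
26.38: M = 4.60 → outlier.
27.82: M = 5.69 → outlier.
28.64: M = 6.31 → outlier.

26.38, 27.82, 28.64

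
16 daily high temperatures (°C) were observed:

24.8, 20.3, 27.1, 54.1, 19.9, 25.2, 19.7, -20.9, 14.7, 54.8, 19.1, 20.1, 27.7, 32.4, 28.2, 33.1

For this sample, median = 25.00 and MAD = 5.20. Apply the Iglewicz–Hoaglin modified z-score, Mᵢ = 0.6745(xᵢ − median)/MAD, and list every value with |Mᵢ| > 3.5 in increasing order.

|Mᵢ| > 3.5 ⇔ |xᵢ − 25.00| > 3.5·5.20/0.6745 = 26.98.
So outliers lie outside [-1.98, 51.98].
-20.9: M = -5.95 → outlier.
54.1: M = 3.77 → outlier.
54.8: M = 3.87 → outlier.

-20.9, 54.1, 54.8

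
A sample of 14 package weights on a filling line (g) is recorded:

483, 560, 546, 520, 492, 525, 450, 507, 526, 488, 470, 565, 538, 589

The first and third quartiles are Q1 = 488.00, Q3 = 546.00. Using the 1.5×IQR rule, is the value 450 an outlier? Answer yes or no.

no

IQR = Q3 − Q1 = 546.00 − 488.00 = 58.00.
Lower fence = Q1 − 1.5·IQR = 488.00 − 87.00 = 401.00.
Upper fence = Q3 + 1.5·IQR = 546.00 + 87.00 = 633.00.
450 lies within [401.00, 633.00].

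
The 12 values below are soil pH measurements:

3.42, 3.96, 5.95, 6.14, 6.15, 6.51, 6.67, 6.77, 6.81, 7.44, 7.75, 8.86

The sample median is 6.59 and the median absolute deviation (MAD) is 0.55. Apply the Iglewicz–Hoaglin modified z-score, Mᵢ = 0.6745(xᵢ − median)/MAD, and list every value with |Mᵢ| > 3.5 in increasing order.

3.42

|Mᵢ| > 3.5 ⇔ |xᵢ − 6.59| > 3.5·0.55/0.6745 = 2.85.
So outliers lie outside [3.74, 9.44].
3.42: M = -3.89 → outlier.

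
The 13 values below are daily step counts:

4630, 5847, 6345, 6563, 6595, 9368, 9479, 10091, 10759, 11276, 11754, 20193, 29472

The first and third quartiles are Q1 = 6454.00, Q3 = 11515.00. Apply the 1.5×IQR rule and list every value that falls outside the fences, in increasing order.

20193, 29472

IQR = Q3 − Q1 = 11515.00 − 6454.00 = 5061.00.
Lower fence = Q1 − 1.5·IQR = 6454.00 − 7591.50 = -1137.50.
Upper fence = Q3 + 1.5·IQR = 11515.00 + 7591.50 = 19106.50.
20193 > 19106.50 → outlier.
29472 > 19106.50 → outlier.
All remaining values lie within [-1137.50, 19106.50].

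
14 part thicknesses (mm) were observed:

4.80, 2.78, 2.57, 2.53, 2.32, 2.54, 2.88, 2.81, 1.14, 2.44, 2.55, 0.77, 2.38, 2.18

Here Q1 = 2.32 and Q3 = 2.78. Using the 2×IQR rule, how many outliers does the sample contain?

3

IQR = 0.46; fences at 2.32 − 0.92 = 1.40 and 2.78 + 0.92 = 3.70.
Outside the cutoffs: 0.77, 1.14, 4.80.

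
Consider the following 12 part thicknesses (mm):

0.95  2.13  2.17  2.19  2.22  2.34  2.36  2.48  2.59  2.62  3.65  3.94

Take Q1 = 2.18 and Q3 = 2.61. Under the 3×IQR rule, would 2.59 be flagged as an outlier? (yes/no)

IQR = Q3 − Q1 = 2.61 − 2.18 = 0.43.
Lower fence = Q1 − 3·IQR = 2.18 − 1.29 = 0.89.
Upper fence = Q3 + 3·IQR = 2.61 + 1.29 = 3.90.
2.59 lies within [0.89, 3.90].

no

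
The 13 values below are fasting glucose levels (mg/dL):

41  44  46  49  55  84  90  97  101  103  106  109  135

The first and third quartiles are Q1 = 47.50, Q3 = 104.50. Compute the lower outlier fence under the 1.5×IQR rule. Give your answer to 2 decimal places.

IQR = Q3 − Q1 = 104.50 − 47.50 = 57.00.
Lower fence = Q1 − 1.5·IQR = 47.50 − 85.50 = -38.00.
Upper fence = Q3 + 1.5·IQR = 104.50 + 85.50 = 190.00.

-38.00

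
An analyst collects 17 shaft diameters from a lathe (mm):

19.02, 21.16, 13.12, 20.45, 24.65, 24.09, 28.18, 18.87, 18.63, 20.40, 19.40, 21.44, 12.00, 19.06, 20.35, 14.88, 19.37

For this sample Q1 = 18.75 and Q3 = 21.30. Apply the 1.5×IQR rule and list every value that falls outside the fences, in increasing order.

12.00, 13.12, 14.88, 28.18

IQR = Q3 − Q1 = 21.30 − 18.75 = 2.55.
Lower fence = Q1 − 1.5·IQR = 18.75 − 3.825 = 14.925.
Upper fence = Q3 + 1.5·IQR = 21.30 + 3.825 = 25.125.
12.00 < 14.925 → outlier.
13.12 < 14.925 → outlier.
14.88 < 14.925 → outlier.
28.18 > 25.125 → outlier.
All remaining values lie within [14.925, 25.125].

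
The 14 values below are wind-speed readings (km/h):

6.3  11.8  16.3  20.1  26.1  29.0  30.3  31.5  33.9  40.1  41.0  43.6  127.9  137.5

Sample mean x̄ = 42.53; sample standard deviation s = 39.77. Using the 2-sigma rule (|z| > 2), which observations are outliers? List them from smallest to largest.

127.9, 137.5

Cutoffs at x̄ ± 2s: 42.53 ± 2·39.77 = [-37.01, 122.07].
127.9: z = 2.15, |z| > 2 → outlier.
137.5: z = 2.39, |z| > 2 → outlier.
Every other value lies within [-37.01, 122.07].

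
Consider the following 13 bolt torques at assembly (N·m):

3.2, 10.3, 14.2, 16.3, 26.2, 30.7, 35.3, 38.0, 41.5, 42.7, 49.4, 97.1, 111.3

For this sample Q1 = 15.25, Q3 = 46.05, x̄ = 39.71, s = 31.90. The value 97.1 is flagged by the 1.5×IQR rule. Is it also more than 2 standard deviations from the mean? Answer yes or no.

z = (97.1 − 39.71) / 31.90 = 1.80.
|z| = 1.80 ≤ 2.

no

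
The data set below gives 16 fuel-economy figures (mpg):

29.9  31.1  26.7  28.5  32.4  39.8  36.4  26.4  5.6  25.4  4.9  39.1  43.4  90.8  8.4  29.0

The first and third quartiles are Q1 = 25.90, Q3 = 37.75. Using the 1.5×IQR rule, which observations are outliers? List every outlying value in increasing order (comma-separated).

IQR = Q3 − Q1 = 37.75 − 25.90 = 11.85.
Lower fence = Q1 − 1.5·IQR = 25.90 − 17.775 = 8.125.
Upper fence = Q3 + 1.5·IQR = 37.75 + 17.775 = 55.525.
4.9 < 8.125 → outlier.
5.6 < 8.125 → outlier.
90.8 > 55.525 → outlier.
All remaining values lie within [8.125, 55.525].

4.9, 5.6, 90.8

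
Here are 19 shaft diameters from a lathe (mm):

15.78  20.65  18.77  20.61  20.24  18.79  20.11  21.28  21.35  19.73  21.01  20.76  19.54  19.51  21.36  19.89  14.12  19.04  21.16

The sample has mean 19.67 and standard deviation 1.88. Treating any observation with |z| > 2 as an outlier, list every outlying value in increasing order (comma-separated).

Cutoffs at x̄ ± 2s: 19.67 ± 2·1.88 = [15.91, 23.43].
14.12: z = -2.95, |z| > 2 → outlier.
15.78: z = -2.07, |z| > 2 → outlier.
Every other value lies within [15.91, 23.43].

14.12, 15.78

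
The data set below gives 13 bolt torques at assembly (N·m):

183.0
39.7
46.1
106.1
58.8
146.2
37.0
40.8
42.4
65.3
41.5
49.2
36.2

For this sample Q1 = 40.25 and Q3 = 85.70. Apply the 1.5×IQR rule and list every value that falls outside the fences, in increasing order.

183.0

IQR = Q3 − Q1 = 85.70 − 40.25 = 45.45.
Lower fence = Q1 − 1.5·IQR = 40.25 − 68.175 = -27.925.
Upper fence = Q3 + 1.5·IQR = 85.70 + 68.175 = 153.875.
183.0 > 153.875 → outlier.
All remaining values lie within [-27.925, 153.875].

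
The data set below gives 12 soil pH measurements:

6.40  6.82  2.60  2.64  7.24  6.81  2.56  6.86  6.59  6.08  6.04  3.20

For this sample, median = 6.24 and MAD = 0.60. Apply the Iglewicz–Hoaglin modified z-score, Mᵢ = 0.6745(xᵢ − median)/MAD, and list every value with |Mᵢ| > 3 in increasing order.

|Mᵢ| > 3 ⇔ |xᵢ − 6.24| > 3·0.60/0.6745 = 2.67.
So outliers lie outside [3.57, 8.91].
2.56: M = -4.14 → outlier.
2.60: M = -4.09 → outlier.
2.64: M = -4.05 → outlier.
3.20: M = -3.42 → outlier.

2.56, 2.60, 2.64, 3.20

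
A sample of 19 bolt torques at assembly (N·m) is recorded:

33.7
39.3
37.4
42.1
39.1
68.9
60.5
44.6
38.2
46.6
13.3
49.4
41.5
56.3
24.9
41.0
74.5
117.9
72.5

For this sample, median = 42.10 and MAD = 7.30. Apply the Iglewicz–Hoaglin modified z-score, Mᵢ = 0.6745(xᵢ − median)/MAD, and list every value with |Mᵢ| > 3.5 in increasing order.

|Mᵢ| > 3.5 ⇔ |xᵢ − 42.10| > 3.5·7.30/0.6745 = 37.88.
So outliers lie outside [4.22, 79.98].
117.9: M = 7.00 → outlier.

117.9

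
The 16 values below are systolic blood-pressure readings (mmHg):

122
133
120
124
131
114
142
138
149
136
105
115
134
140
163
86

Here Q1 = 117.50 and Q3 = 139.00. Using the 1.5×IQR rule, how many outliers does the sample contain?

0

IQR = 21.50; fences at 117.50 − 32.25 = 85.25 and 139.00 + 32.25 = 171.25.
Every value lies within the cutoffs.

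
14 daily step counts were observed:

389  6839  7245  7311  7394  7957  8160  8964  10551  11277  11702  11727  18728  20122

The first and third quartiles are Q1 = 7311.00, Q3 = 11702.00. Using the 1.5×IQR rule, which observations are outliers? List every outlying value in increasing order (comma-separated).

IQR = Q3 − Q1 = 11702.00 − 7311.00 = 4391.00.
Lower fence = Q1 − 1.5·IQR = 7311.00 − 6586.50 = 724.50.
Upper fence = Q3 + 1.5·IQR = 11702.00 + 6586.50 = 18288.50.
389 < 724.50 → outlier.
18728 > 18288.50 → outlier.
20122 > 18288.50 → outlier.
All remaining values lie within [724.50, 18288.50].

389, 18728, 20122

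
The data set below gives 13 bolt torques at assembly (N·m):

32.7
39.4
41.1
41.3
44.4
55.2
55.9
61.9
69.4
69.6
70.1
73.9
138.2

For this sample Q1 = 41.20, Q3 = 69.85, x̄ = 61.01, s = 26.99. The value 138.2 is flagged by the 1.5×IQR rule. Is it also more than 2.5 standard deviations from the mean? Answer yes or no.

z = (138.2 − 61.01) / 26.99 = 2.86.
|z| = 2.86 > 2.5.

yes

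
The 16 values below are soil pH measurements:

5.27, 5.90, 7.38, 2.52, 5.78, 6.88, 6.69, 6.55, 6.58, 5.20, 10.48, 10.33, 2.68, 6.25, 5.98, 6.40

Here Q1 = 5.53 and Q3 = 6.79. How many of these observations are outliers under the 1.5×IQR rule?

IQR = 1.26; fences at 5.53 − 1.89 = 3.64 and 6.79 + 1.89 = 8.68.
Outside the cutoffs: 2.52, 2.68, 10.33, 10.48.

4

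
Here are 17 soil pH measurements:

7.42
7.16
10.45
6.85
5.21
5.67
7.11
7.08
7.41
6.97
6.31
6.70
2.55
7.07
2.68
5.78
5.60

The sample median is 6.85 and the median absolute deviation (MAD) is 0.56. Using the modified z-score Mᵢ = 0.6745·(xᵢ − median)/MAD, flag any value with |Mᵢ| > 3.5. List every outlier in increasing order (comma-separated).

2.55, 2.68, 10.45

|Mᵢ| > 3.5 ⇔ |xᵢ − 6.85| > 3.5·0.56/0.6745 = 2.91.
So outliers lie outside [3.94, 9.76].
2.55: M = -5.18 → outlier.
2.68: M = -5.02 → outlier.
10.45: M = 4.34 → outlier.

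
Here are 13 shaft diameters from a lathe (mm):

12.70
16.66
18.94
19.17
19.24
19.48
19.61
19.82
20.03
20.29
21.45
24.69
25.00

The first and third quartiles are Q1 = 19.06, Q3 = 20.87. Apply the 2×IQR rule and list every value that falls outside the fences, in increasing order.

12.70, 24.69, 25.00

IQR = Q3 − Q1 = 20.87 − 19.06 = 1.81.
Lower fence = Q1 − 2·IQR = 19.06 − 3.62 = 15.44.
Upper fence = Q3 + 2·IQR = 20.87 + 3.62 = 24.49.
12.70 < 15.44 → outlier.
24.69 > 24.49 → outlier.
25.00 > 24.49 → outlier.
All remaining values lie within [15.44, 24.49].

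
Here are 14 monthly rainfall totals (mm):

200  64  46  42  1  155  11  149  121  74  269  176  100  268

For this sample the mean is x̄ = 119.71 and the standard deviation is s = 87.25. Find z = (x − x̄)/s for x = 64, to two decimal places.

-0.64

z = (64 − 119.71) / 87.25 = -0.64.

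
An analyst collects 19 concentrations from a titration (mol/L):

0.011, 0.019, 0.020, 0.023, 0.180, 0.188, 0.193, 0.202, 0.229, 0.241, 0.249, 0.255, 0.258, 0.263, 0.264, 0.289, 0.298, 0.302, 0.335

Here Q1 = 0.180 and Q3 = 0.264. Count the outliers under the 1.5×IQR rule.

IQR = 0.084; fences at 0.180 − 0.126 = 0.054 and 0.264 + 0.126 = 0.390.
Outside the cutoffs: 0.011, 0.019, 0.020, 0.023.

4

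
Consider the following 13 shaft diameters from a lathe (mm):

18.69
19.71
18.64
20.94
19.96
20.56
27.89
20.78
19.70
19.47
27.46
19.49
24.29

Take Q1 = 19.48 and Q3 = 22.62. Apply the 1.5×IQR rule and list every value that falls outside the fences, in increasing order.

IQR = Q3 − Q1 = 22.62 − 19.48 = 3.14.
Lower fence = Q1 − 1.5·IQR = 19.48 − 4.71 = 14.77.
Upper fence = Q3 + 1.5·IQR = 22.62 + 4.71 = 27.33.
27.46 > 27.33 → outlier.
27.89 > 27.33 → outlier.
All remaining values lie within [14.77, 27.33].

27.46, 27.89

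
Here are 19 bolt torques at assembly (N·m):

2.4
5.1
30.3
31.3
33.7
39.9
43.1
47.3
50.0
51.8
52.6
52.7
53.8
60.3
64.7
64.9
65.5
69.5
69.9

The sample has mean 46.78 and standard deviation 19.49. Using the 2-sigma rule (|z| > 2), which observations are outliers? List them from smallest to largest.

2.4, 5.1

Cutoffs at x̄ ± 2s: 46.78 ± 2·19.49 = [7.80, 85.76].
2.4: z = -2.28, |z| > 2 → outlier.
5.1: z = -2.14, |z| > 2 → outlier.
Every other value lies within [7.80, 85.76].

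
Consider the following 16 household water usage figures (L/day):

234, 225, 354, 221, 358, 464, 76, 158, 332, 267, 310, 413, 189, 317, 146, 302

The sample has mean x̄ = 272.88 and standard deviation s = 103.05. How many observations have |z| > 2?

Cutoffs: x̄ ± 2s = [66.78, 478.98].
Every value lies within the cutoffs.

0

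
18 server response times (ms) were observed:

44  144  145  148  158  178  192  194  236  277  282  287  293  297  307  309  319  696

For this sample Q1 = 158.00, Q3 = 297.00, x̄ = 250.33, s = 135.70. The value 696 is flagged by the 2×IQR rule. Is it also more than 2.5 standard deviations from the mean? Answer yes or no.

yes

z = (696 − 250.33) / 135.70 = 3.28.
|z| = 3.28 > 2.5.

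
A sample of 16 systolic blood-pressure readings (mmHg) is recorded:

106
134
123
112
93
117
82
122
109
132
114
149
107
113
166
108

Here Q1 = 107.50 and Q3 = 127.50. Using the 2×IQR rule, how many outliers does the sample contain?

0

IQR = 20.00; fences at 107.50 − 40.00 = 67.50 and 127.50 + 40.00 = 167.50.
Every value lies within the cutoffs.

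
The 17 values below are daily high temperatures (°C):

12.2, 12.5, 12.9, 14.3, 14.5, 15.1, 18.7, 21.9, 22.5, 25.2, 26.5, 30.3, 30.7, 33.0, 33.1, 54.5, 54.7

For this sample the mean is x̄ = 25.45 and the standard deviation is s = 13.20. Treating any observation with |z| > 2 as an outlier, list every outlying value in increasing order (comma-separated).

54.5, 54.7

Cutoffs at x̄ ± 2s: 25.45 ± 2·13.20 = [-0.95, 51.85].
54.5: z = 2.20, |z| > 2 → outlier.
54.7: z = 2.22, |z| > 2 → outlier.
Every other value lies within [-0.95, 51.85].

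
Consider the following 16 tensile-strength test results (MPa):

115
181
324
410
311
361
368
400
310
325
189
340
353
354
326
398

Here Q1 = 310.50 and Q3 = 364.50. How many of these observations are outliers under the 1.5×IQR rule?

IQR = 54.00; fences at 310.50 − 81.00 = 229.50 and 364.50 + 81.00 = 445.50.
Outside the cutoffs: 115, 181, 189.

3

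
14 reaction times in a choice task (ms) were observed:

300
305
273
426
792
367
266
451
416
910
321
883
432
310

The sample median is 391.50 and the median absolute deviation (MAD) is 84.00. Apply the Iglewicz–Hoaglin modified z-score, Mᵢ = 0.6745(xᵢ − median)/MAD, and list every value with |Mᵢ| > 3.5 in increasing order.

|Mᵢ| > 3.5 ⇔ |xᵢ − 391.50| > 3.5·84.00/0.6745 = 435.88.
So outliers lie outside [-44.38, 827.38].
883: M = 3.95 → outlier.
910: M = 4.16 → outlier.

883, 910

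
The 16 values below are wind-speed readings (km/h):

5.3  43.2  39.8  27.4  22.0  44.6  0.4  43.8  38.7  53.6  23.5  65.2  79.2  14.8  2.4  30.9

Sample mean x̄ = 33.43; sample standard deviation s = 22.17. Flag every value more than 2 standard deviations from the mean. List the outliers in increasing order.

Cutoffs at x̄ ± 2s: 33.43 ± 2·22.17 = [-10.91, 77.77].
79.2: z = 2.06, |z| > 2 → outlier.
Every other value lies within [-10.91, 77.77].

79.2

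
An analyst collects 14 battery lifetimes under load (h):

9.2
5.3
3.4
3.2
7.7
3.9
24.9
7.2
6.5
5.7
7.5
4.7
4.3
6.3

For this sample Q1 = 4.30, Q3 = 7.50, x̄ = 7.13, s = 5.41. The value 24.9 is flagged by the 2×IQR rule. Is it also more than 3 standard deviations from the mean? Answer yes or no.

z = (24.9 − 7.13) / 5.41 = 3.28.
|z| = 3.28 > 3.

yes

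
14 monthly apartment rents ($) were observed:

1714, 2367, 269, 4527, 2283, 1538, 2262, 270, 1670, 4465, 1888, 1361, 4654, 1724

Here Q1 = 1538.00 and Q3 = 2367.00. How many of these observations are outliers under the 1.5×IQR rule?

5

IQR = 829.00; fences at 1538.00 − 1243.50 = 294.50 and 2367.00 + 1243.50 = 3610.50.
Outside the cutoffs: 269, 270, 4465, 4527, 4654.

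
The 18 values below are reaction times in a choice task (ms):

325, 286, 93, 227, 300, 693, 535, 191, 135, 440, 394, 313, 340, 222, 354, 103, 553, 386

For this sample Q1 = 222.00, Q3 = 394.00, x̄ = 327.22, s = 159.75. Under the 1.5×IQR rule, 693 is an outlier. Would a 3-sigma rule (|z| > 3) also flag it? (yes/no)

no

z = (693 − 327.22) / 159.75 = 2.29.
|z| = 2.29 ≤ 3.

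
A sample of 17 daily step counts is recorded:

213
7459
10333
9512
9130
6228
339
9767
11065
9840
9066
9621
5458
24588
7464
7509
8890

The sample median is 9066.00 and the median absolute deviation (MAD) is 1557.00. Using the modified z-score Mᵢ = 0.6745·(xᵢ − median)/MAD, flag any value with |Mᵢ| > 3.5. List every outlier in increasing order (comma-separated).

213, 339, 24588

|Mᵢ| > 3.5 ⇔ |xᵢ − 9066.00| > 3.5·1557.00/0.6745 = 8079.32.
So outliers lie outside [986.68, 17145.32].
213: M = -3.84 → outlier.
339: M = -3.78 → outlier.
24588: M = 6.72 → outlier.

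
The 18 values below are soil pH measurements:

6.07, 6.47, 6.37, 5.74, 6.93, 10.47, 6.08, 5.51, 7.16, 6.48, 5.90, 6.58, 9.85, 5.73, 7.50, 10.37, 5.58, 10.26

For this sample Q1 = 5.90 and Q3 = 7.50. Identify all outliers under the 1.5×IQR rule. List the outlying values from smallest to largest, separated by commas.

IQR = Q3 − Q1 = 7.50 − 5.90 = 1.60.
Lower fence = Q1 − 1.5·IQR = 5.90 − 2.40 = 3.50.
Upper fence = Q3 + 1.5·IQR = 7.50 + 2.40 = 9.90.
10.26 > 9.90 → outlier.
10.37 > 9.90 → outlier.
10.47 > 9.90 → outlier.
All remaining values lie within [3.50, 9.90].

10.26, 10.37, 10.47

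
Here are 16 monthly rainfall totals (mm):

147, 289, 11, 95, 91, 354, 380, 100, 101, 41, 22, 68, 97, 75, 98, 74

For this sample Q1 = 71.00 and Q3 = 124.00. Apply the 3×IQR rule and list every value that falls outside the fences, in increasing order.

289, 354, 380

IQR = Q3 − Q1 = 124.00 − 71.00 = 53.00.
Lower fence = Q1 − 3·IQR = 71.00 − 159.00 = -88.00.
Upper fence = Q3 + 3·IQR = 124.00 + 159.00 = 283.00.
289 > 283.00 → outlier.
354 > 283.00 → outlier.
380 > 283.00 → outlier.
All remaining values lie within [-88.00, 283.00].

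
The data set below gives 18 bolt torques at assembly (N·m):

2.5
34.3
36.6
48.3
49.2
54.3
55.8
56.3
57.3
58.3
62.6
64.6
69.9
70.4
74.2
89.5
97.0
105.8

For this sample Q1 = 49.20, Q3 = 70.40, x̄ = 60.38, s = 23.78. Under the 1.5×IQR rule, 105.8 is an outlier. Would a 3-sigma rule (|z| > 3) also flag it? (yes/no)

no

z = (105.8 − 60.38) / 23.78 = 1.91.
|z| = 1.91 ≤ 3.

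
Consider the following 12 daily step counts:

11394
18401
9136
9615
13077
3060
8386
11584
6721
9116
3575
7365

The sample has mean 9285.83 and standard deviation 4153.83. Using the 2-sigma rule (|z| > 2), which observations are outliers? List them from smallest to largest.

Cutoffs at x̄ ± 2s: 9285.83 ± 2·4153.83 = [978.17, 17593.49].
18401: z = 2.19, |z| > 2 → outlier.
Every other value lies within [978.17, 17593.49].

18401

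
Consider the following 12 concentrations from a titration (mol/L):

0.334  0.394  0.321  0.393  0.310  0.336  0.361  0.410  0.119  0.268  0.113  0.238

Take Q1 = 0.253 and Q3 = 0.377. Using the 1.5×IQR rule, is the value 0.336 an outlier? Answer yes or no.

no

IQR = Q3 − Q1 = 0.377 − 0.253 = 0.124.
Lower fence = Q1 − 1.5·IQR = 0.253 − 0.186 = 0.067.
Upper fence = Q3 + 1.5·IQR = 0.377 + 0.186 = 0.563.
0.336 lies within [0.067, 0.563].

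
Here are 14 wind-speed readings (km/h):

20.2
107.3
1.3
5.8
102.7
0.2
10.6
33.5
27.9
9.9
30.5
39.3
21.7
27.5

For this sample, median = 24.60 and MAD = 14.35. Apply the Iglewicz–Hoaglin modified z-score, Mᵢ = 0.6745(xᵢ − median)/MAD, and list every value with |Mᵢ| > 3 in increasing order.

|Mᵢ| > 3 ⇔ |xᵢ − 24.60| > 3·14.35/0.6745 = 63.83.
So outliers lie outside [-39.23, 88.43].
102.7: M = 3.67 → outlier.
107.3: M = 3.89 → outlier.

102.7, 107.3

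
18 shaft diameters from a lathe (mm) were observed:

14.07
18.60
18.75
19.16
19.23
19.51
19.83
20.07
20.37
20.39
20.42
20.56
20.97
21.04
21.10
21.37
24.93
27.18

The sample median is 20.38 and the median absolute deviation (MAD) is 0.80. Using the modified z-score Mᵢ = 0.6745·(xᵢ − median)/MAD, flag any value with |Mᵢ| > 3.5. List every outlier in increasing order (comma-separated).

|Mᵢ| > 3.5 ⇔ |xᵢ − 20.38| > 3.5·0.80/0.6745 = 4.15.
So outliers lie outside [16.23, 24.53].
14.07: M = -5.32 → outlier.
24.93: M = 3.84 → outlier.
27.18: M = 5.73 → outlier.

14.07, 24.93, 27.18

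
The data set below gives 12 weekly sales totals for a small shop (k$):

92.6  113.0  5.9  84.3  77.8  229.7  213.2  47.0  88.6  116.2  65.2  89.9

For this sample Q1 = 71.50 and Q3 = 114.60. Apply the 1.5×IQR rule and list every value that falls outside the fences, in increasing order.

IQR = Q3 − Q1 = 114.60 − 71.50 = 43.10.
Lower fence = Q1 − 1.5·IQR = 71.50 − 64.65 = 6.85.
Upper fence = Q3 + 1.5·IQR = 114.60 + 64.65 = 179.25.
5.9 < 6.85 → outlier.
213.2 > 179.25 → outlier.
229.7 > 179.25 → outlier.
All remaining values lie within [6.85, 179.25].

5.9, 213.2, 229.7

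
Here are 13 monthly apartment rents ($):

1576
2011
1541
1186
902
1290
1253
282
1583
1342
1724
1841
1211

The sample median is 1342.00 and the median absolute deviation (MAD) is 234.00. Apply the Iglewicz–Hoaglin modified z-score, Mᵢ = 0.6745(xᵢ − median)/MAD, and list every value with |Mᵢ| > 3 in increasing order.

|Mᵢ| > 3 ⇔ |xᵢ − 1342.00| > 3·234.00/0.6745 = 1040.77.
So outliers lie outside [301.23, 2382.77].
282: M = -3.06 → outlier.

282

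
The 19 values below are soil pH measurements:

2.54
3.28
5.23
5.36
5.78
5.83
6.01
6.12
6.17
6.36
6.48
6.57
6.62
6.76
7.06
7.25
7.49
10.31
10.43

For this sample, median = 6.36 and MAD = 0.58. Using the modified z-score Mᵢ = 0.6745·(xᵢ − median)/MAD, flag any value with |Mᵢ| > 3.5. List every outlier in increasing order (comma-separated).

2.54, 3.28, 10.31, 10.43

|Mᵢ| > 3.5 ⇔ |xᵢ − 6.36| > 3.5·0.58/0.6745 = 3.01.
So outliers lie outside [3.35, 9.37].
2.54: M = -4.44 → outlier.
3.28: M = -3.58 → outlier.
10.31: M = 4.59 → outlier.
10.43: M = 4.73 → outlier.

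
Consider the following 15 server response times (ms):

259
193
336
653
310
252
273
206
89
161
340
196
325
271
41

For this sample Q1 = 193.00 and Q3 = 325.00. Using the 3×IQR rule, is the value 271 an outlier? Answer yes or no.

IQR = Q3 − Q1 = 325.00 − 193.00 = 132.00.
Lower fence = Q1 − 3·IQR = 193.00 − 396.00 = -203.00.
Upper fence = Q3 + 3·IQR = 325.00 + 396.00 = 721.00.
271 lies within [-203.00, 721.00].

no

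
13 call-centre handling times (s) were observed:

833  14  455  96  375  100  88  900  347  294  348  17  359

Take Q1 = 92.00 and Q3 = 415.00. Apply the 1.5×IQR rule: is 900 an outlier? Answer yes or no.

yes

IQR = Q3 − Q1 = 415.00 − 92.00 = 323.00.
Lower fence = Q1 − 1.5·IQR = 92.00 − 484.50 = -392.50.
Upper fence = Q3 + 1.5·IQR = 415.00 + 484.50 = 899.50.
900 lies above the upper fence.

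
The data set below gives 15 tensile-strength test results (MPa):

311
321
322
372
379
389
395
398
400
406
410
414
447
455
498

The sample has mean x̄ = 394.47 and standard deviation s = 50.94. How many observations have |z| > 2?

Cutoffs: x̄ ± 2s = [292.59, 496.35].
Outside the cutoffs: 498.

1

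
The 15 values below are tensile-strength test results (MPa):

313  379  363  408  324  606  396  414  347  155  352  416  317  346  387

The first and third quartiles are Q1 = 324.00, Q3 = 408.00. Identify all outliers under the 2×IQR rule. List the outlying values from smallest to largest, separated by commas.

155, 606

IQR = Q3 − Q1 = 408.00 − 324.00 = 84.00.
Lower fence = Q1 − 2·IQR = 324.00 − 168.00 = 156.00.
Upper fence = Q3 + 2·IQR = 408.00 + 168.00 = 576.00.
155 < 156.00 → outlier.
606 > 576.00 → outlier.
All remaining values lie within [156.00, 576.00].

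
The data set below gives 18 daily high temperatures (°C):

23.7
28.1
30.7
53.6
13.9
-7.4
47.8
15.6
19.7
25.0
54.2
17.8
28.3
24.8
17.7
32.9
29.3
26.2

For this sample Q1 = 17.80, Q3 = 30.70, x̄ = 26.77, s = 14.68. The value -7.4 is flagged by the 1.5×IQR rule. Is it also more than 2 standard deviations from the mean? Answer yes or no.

z = (-7.4 − 26.77) / 14.68 = -2.33.
|z| = 2.33 > 2.

yes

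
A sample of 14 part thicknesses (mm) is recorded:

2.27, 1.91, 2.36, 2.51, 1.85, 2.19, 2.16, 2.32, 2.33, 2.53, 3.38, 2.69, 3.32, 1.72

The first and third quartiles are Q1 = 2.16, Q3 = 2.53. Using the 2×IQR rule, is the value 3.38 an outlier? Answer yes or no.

yes

IQR = Q3 − Q1 = 2.53 − 2.16 = 0.37.
Lower fence = Q1 − 2·IQR = 2.16 − 0.74 = 1.42.
Upper fence = Q3 + 2·IQR = 2.53 + 0.74 = 3.27.
3.38 lies above the upper fence.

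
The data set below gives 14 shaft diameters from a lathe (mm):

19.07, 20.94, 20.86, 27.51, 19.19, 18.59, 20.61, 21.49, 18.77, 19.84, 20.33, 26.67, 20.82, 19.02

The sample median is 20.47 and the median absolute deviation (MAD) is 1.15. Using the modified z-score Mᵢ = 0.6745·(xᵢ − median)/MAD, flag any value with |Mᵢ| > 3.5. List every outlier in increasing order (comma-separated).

|Mᵢ| > 3.5 ⇔ |xᵢ − 20.47| > 3.5·1.15/0.6745 = 5.97.
So outliers lie outside [14.50, 26.44].
26.67: M = 3.64 → outlier.
27.51: M = 4.13 → outlier.

26.67, 27.51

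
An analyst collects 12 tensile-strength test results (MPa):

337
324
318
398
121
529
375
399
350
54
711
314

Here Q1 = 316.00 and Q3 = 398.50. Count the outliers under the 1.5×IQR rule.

IQR = 82.50; fences at 316.00 − 123.75 = 192.25 and 398.50 + 123.75 = 522.25.
Outside the cutoffs: 54, 121, 529, 711.

4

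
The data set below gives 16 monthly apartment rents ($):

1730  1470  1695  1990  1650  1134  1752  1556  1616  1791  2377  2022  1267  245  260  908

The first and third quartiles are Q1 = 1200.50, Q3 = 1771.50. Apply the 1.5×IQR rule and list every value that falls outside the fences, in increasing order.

245, 260

IQR = Q3 − Q1 = 1771.50 − 1200.50 = 571.00.
Lower fence = Q1 − 1.5·IQR = 1200.50 − 856.50 = 344.00.
Upper fence = Q3 + 1.5·IQR = 1771.50 + 856.50 = 2628.00.
245 < 344.00 → outlier.
260 < 344.00 → outlier.
All remaining values lie within [344.00, 2628.00].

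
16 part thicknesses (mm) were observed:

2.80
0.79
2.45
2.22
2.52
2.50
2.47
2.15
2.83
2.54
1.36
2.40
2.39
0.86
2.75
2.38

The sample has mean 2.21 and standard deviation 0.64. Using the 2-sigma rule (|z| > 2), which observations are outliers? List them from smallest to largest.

0.79, 0.86

Cutoffs at x̄ ± 2s: 2.21 ± 2·0.64 = [0.93, 3.49].
0.79: z = -2.22, |z| > 2 → outlier.
0.86: z = -2.11, |z| > 2 → outlier.
Every other value lies within [0.93, 3.49].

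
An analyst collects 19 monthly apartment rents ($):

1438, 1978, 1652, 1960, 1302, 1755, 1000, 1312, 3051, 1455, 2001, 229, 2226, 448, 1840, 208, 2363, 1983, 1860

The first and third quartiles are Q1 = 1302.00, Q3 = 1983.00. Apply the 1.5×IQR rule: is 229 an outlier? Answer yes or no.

yes

IQR = Q3 − Q1 = 1983.00 − 1302.00 = 681.00.
Lower fence = Q1 − 1.5·IQR = 1302.00 − 1021.50 = 280.50.
Upper fence = Q3 + 1.5·IQR = 1983.00 + 1021.50 = 3004.50.
229 lies below the lower fence.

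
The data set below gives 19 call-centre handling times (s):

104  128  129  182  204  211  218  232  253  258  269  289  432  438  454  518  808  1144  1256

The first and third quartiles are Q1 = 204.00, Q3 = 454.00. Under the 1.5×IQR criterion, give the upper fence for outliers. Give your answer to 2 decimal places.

IQR = Q3 − Q1 = 454.00 − 204.00 = 250.00.
Lower fence = Q1 − 1.5·IQR = 204.00 − 375.00 = -171.00.
Upper fence = Q3 + 1.5·IQR = 454.00 + 375.00 = 829.00.

829.00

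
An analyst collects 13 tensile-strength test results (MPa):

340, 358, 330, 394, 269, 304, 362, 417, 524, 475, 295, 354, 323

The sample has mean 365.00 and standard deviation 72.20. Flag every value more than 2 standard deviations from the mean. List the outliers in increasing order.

Cutoffs at x̄ ± 2s: 365.00 ± 2·72.20 = [220.60, 509.40].
524: z = 2.20, |z| > 2 → outlier.
Every other value lies within [220.60, 509.40].

524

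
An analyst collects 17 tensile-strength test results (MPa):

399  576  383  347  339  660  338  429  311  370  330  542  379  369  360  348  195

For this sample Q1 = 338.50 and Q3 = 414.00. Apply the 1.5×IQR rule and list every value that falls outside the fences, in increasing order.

195, 542, 576, 660

IQR = Q3 − Q1 = 414.00 − 338.50 = 75.50.
Lower fence = Q1 − 1.5·IQR = 338.50 − 113.25 = 225.25.
Upper fence = Q3 + 1.5·IQR = 414.00 + 113.25 = 527.25.
195 < 225.25 → outlier.
542 > 527.25 → outlier.
576 > 527.25 → outlier.
660 > 527.25 → outlier.
All remaining values lie within [225.25, 527.25].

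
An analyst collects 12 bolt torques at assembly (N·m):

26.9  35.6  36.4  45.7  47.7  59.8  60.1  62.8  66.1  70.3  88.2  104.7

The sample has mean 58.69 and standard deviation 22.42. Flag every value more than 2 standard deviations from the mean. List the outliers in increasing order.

104.7

Cutoffs at x̄ ± 2s: 58.69 ± 2·22.42 = [13.85, 103.53].
104.7: z = 2.05, |z| > 2 → outlier.
Every other value lies within [13.85, 103.53].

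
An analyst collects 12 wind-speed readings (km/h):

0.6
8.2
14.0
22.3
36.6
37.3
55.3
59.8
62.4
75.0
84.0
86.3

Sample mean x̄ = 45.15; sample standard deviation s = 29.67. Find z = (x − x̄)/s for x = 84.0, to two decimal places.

z = (84.0 − 45.15) / 29.67 = 1.31.

1.31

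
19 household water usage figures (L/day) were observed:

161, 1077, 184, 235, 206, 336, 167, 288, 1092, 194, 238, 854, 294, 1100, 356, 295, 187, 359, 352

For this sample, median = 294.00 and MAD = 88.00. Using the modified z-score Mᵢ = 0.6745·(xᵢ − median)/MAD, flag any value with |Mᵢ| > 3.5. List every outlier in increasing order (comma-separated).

854, 1077, 1092, 1100

|Mᵢ| > 3.5 ⇔ |xᵢ − 294.00| > 3.5·88.00/0.6745 = 456.63.
So outliers lie outside [-162.63, 750.63].
854: M = 4.29 → outlier.
1077: M = 6.00 → outlier.
1092: M = 6.12 → outlier.
1100: M = 6.18 → outlier.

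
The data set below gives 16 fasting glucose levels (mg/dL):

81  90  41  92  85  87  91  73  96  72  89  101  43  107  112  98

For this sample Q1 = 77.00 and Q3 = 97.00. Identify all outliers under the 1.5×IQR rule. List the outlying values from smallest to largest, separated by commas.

41, 43

IQR = Q3 − Q1 = 97.00 − 77.00 = 20.00.
Lower fence = Q1 − 1.5·IQR = 77.00 − 30.00 = 47.00.
Upper fence = Q3 + 1.5·IQR = 97.00 + 30.00 = 127.00.
41 < 47.00 → outlier.
43 < 47.00 → outlier.
All remaining values lie within [47.00, 127.00].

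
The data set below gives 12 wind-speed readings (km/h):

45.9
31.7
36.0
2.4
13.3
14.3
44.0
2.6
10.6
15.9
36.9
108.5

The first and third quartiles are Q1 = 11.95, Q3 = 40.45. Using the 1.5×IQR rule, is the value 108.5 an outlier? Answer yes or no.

yes

IQR = Q3 − Q1 = 40.45 − 11.95 = 28.50.
Lower fence = Q1 − 1.5·IQR = 11.95 − 42.75 = -30.80.
Upper fence = Q3 + 1.5·IQR = 40.45 + 42.75 = 83.20.
108.5 lies above the upper fence.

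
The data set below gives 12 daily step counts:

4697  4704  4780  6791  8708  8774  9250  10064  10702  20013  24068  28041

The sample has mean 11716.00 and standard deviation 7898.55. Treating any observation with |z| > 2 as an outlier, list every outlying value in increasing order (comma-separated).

28041

Cutoffs at x̄ ± 2s: 11716.00 ± 2·7898.55 = [-4081.10, 27513.10].
28041: z = 2.07, |z| > 2 → outlier.
Every other value lies within [-4081.10, 27513.10].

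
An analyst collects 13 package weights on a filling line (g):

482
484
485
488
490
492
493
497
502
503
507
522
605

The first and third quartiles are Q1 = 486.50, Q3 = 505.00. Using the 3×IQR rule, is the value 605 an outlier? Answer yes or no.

IQR = Q3 − Q1 = 505.00 − 486.50 = 18.50.
Lower fence = Q1 − 3·IQR = 486.50 − 55.50 = 431.00.
Upper fence = Q3 + 3·IQR = 505.00 + 55.50 = 560.50.
605 lies above the upper fence.

yes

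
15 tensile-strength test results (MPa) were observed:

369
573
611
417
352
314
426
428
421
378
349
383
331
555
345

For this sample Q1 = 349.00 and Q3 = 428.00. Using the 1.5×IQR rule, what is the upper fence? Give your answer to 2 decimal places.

546.50

IQR = Q3 − Q1 = 428.00 − 349.00 = 79.00.
Lower fence = Q1 − 1.5·IQR = 349.00 − 118.50 = 230.50.
Upper fence = Q3 + 1.5·IQR = 428.00 + 118.50 = 546.50.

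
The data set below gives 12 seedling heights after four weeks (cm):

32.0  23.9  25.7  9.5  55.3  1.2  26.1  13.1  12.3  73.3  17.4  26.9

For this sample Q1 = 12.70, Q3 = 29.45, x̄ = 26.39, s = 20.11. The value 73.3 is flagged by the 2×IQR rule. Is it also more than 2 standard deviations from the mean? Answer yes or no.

z = (73.3 − 26.39) / 20.11 = 2.33.
|z| = 2.33 > 2.

yes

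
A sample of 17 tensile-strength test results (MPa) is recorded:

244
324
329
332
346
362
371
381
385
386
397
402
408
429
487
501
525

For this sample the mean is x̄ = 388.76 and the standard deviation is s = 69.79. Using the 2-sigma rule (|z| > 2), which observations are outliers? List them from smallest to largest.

244

Cutoffs at x̄ ± 2s: 388.76 ± 2·69.79 = [249.18, 528.34].
244: z = -2.07, |z| > 2 → outlier.
Every other value lies within [249.18, 528.34].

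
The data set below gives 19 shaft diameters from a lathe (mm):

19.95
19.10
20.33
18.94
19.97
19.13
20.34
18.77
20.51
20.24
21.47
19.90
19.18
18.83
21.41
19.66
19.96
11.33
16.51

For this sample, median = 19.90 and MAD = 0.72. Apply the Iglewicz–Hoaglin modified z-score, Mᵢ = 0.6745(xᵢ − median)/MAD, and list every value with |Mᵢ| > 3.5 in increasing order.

|Mᵢ| > 3.5 ⇔ |xᵢ − 19.90| > 3.5·0.72/0.6745 = 3.74.
So outliers lie outside [16.16, 23.64].
11.33: M = -8.03 → outlier.

11.33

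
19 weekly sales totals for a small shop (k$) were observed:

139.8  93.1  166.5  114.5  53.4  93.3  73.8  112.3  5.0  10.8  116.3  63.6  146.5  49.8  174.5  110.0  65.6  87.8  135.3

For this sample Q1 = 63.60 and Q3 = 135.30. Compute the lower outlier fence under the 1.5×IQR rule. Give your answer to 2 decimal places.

-43.95

IQR = Q3 − Q1 = 135.30 − 63.60 = 71.70.
Lower fence = Q1 − 1.5·IQR = 63.60 − 107.55 = -43.95.
Upper fence = Q3 + 1.5·IQR = 135.30 + 107.55 = 242.85.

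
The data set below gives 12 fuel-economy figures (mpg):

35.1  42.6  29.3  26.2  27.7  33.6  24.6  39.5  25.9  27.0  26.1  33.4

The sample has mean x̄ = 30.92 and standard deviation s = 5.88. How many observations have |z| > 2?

0

Cutoffs: x̄ ± 2s = [19.16, 42.68].
Every value lies within the cutoffs.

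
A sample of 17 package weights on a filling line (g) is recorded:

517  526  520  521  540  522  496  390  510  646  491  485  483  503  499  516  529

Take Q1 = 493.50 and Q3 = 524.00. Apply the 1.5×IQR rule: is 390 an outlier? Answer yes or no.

yes

IQR = Q3 − Q1 = 524.00 − 493.50 = 30.50.
Lower fence = Q1 − 1.5·IQR = 493.50 − 45.75 = 447.75.
Upper fence = Q3 + 1.5·IQR = 524.00 + 45.75 = 569.75.
390 lies below the lower fence.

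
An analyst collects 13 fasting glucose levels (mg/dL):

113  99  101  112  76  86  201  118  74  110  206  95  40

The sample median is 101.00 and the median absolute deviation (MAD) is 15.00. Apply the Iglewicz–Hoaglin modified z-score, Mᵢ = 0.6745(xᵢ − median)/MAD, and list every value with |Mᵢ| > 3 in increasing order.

201, 206

|Mᵢ| > 3 ⇔ |xᵢ − 101.00| > 3·15.00/0.6745 = 66.72.
So outliers lie outside [34.28, 167.72].
201: M = 4.50 → outlier.
206: M = 4.72 → outlier.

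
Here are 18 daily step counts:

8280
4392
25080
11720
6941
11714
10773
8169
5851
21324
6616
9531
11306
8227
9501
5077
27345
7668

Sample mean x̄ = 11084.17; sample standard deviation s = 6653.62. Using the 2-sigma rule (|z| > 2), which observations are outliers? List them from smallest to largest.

25080, 27345

Cutoffs at x̄ ± 2s: 11084.17 ± 2·6653.62 = [-2223.07, 24391.41].
25080: z = 2.10, |z| > 2 → outlier.
27345: z = 2.44, |z| > 2 → outlier.
Every other value lies within [-2223.07, 24391.41].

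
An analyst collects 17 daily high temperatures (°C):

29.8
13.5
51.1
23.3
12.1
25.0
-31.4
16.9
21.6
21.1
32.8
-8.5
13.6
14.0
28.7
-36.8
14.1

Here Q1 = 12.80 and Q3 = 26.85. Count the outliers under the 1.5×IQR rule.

4

IQR = 14.05; fences at 12.80 − 21.075 = -8.275 and 26.85 + 21.075 = 47.925.
Outside the cutoffs: -36.8, -31.4, -8.5, 51.1.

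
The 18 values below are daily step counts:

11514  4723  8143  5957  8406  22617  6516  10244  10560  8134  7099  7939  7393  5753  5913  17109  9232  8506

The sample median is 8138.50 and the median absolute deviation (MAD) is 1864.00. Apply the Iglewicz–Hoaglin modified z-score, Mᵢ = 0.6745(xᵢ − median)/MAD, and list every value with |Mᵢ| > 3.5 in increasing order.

22617

|Mᵢ| > 3.5 ⇔ |xᵢ − 8138.50| > 3.5·1864.00/0.6745 = 9672.35.
So outliers lie outside [-1533.85, 17810.85].
22617: M = 5.24 → outlier.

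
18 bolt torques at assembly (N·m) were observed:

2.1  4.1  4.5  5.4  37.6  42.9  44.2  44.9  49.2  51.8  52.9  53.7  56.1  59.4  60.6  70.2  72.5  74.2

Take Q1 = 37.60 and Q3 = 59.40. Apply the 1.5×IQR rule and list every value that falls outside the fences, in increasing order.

2.1, 4.1, 4.5

IQR = Q3 − Q1 = 59.40 − 37.60 = 21.80.
Lower fence = Q1 − 1.5·IQR = 37.60 − 32.70 = 4.90.
Upper fence = Q3 + 1.5·IQR = 59.40 + 32.70 = 92.10.
2.1 < 4.90 → outlier.
4.1 < 4.90 → outlier.
4.5 < 4.90 → outlier.
All remaining values lie within [4.90, 92.10].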